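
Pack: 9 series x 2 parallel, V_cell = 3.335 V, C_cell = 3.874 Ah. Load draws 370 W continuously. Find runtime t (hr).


Step 1: E_pack = Ns * V_cell * Np * C_cell = 9 * 3.335 * 2 * 3.874 = 232.56 Wh
Step 2: t = E_pack / P = 232.56 / 370 = 0.6285 hr

0.6285 hr


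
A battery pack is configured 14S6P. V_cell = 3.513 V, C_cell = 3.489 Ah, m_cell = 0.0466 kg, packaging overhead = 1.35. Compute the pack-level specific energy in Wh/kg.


Step 1: V_pack = 14 * 3.513 = 49.182 V
Step 2: C_pack = 6 * 3.489 = 20.934 Ah
Step 3: E_pack = V_pack * C_pack = 49.182 * 20.934 = 1029.6 Wh
Step 4: m_pack = 14 * 6 * 0.0466 * 1.35 = 5.2844 kg
Step 5: ED = E_pack / m_pack = 1029.6 / 5.2844 = 194.8 Wh/kg

194.8 Wh/kg


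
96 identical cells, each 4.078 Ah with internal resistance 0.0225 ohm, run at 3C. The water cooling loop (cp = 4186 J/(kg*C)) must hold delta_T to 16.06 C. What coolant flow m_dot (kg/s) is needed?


Step 1: I = 3 * 4.078 = 12.234 A
Step 2: Q_cell = I^2 * R = 12.234^2 * 0.0225 = 3.3676 W
Step 3: Q_total = 96 * 3.3676 = 323.29 W
Step 4: m_dot = Q_total / (cp * dT) = 323.29 / (4186 * 16.06) = 0.004809 kg/s

0.004809 kg/s


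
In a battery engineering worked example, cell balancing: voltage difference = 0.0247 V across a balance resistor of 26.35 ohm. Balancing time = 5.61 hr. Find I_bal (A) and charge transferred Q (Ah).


First, Ohm's law: I_bal = 0.0247 V / 26.35 ohm = 9.3738e-04 A
Then Q = I * t = 9.3738e-04 A * 5.61 hr = 0.005259 Ah

I=9.3738e-04 A, Q=0.005259 Ah


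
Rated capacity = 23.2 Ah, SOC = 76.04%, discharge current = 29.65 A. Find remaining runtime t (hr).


Step 1: remaining = SOC/100 * C_total = 76.04/100 * 23.2 = 17.641 Ah
Step 2: t = remaining / I = 17.641 / 29.65 = 0.5950 hr

0.5950 hr


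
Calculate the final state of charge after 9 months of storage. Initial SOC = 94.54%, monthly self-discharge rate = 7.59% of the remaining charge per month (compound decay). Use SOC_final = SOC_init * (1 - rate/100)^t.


Monthly retention factor = 1 - 7.59/100 = 0.9241
Over 9 months: factor^9 = 0.49144
SOC_final = 94.54 * 0.49144 = 46.46%

46.46%


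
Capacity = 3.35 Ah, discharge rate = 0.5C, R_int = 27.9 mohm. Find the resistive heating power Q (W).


Convert: R = 27.9 mohm = 0.0279 ohm
Step 1: I = C_rate * capacity = 0.5 * 3.35 = 1.675 A
Step 2: Q = I^2 * R = 1.675^2 * 0.0279 = 2.8056 * 0.0279 = 0.07828 W

0.07828 W


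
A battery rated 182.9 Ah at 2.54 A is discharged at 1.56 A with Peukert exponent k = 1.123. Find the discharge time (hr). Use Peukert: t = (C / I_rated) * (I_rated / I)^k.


t_rated = C / I_rated = 182.9 / 2.54 = 72.008 hr
(I_rated/I)^k = (1.6282)^1.123 = 1.7288
t = t_rated * (I_rated/I)^k = 72.008 * 1.7288 = 124.5 hr

124.5 hr


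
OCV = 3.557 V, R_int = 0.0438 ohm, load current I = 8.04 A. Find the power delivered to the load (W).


Step 1: V_terminal = OCV - I*R = 3.557 - 8.04 * 0.0438 = 3.2048 V
Step 2: P_out = V_terminal * I = 3.2048 * 8.04 = 25.77 W

25.77 W


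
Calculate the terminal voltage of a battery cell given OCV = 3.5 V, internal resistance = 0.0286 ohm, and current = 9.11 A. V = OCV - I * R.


IR drop = 9.11 * 0.0286 = 0.26055 V
V = 3.5 - 0.26055 = 3.239 V

3.239 V


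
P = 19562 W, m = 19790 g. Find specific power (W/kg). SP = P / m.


Convert: m = 19790 g = 19.79 kg
Specific power = 19562 W / 19.79 kg = 988.5 W/kg

988.5 W/kg


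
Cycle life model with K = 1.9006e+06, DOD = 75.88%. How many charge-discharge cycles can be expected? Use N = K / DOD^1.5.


DOD^1.5 = 660.98
N = K / DOD^1.5 = 1.9006e+06 / 660.98 = 2875

2875 cycles


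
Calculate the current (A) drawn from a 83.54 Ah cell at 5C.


At 5C: I = 5 * 83.54 Ah = 417.7 A

417.7 A


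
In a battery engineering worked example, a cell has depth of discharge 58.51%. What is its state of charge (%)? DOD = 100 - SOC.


SOC = 100 - DOD = 100 - 58.51 = 41.49%

41.49%


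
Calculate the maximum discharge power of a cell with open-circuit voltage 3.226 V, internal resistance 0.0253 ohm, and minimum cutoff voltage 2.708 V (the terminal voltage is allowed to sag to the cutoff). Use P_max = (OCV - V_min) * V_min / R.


dV = OCV - V_min = 0.518 V (so I_max = dV / R)
P_max = dV * V_min / R = 0.518 * 2.708 / 0.0253 = 55.44 W

55.44 W


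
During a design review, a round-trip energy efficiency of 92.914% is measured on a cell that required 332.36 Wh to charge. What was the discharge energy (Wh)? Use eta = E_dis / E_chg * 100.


E_dis = eta/100 * E_chg = 92.914/100 * 332.36 = 308.8 Wh

308.8 Wh


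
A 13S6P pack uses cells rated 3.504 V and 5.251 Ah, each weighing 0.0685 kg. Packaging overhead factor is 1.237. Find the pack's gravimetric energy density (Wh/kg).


Step 1: V_pack = 13 * 3.504 = 45.552 V
Step 2: C_pack = 6 * 5.251 = 31.506 Ah
Step 3: E_pack = V_pack * C_pack = 45.552 * 31.506 = 1435.2 Wh
Step 4: m_pack = 13 * 6 * 0.0685 * 1.237 = 6.6093 kg
Step 5: ED = E_pack / m_pack = 1435.2 / 6.6093 = 217.1 Wh/kg

217.1 Wh/kg


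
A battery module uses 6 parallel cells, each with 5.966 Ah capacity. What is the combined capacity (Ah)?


Parallel capacities add: 6 * 5.966 Ah = 35.796 Ah

35.796 Ah


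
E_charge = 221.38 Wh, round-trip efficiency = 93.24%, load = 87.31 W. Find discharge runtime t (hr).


Step 1: E_discharge = eta/100 * E_charge = 93.24/100 * 221.38 = 206.41 Wh
Step 2: t = E_discharge / P = 206.41 / 87.31 = 2.364 hr

2.364 hr


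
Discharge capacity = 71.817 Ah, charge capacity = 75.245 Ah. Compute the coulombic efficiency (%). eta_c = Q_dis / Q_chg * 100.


eta_c = Q_dis / Q_chg * 100 = 71.817 / 75.245 * 100 = 95.44%

95.44%


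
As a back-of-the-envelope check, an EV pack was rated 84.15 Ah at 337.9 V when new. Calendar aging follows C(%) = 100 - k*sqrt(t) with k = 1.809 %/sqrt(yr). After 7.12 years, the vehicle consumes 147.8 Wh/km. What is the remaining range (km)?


Step 1: capacity retention = 100 - 1.809 * sqrt(7.12) = 100 - 1.809 * 2.6683 = 95.173%
Step 2: C_now = 84.15 * 95.173/100 = 80.088 Ah
Step 3: E_pack = V * C_now = 337.9 * 80.088 = 27062 Wh
Step 4: range = E_pack / consumption = 27062 / 147.8 = 183.1 km

183.1 km


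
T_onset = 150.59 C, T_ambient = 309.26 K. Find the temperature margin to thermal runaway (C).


Convert: T_ambient = 309.26 K = 36.11 C
margin = 150.59 - 36.11 = 114.48 C

114.48 C


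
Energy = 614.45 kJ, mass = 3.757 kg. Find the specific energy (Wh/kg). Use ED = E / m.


Convert: E = 614.45 kJ = 170.68 Wh
ED = E / m = 170.68 / 3.757 = 45.43 Wh/kg

45.43 Wh/kg


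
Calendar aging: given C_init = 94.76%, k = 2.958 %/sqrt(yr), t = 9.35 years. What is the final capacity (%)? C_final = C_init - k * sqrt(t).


Step 1: sqrt(9.35 yr) = 3.0578
Step 2: drop = 2.958 * 3.0578 = 9.045
Step 3: C_final = 94.76 - 9.045 = 85.72%

85.72%


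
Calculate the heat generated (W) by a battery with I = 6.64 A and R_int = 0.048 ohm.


Q = I^2 * R = 6.64^2 * 0.048 = 2.116 W

2.116 W


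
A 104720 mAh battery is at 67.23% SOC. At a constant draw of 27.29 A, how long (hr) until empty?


Convert: C_total = 104720 mAh = 104.72 Ah
Step 1: remaining = SOC/100 * C_total = 67.23/100 * 104.72 = 70.403 Ah
Step 2: t = remaining / I = 70.403 / 27.29 = 2.580 hr

2.580 hr


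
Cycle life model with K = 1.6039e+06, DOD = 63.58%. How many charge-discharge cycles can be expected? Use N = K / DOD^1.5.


Step 1: DOD^1.5 = 63.58^1.5 = 506.97
Step 2: N = 1.6039e+06 / 506.97 = 3164 cycles

3164 cycles


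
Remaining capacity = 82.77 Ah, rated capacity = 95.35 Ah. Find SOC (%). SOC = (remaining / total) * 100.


SOC% = 82.77 / 95.35 * 100 = 86.81%

86.81%


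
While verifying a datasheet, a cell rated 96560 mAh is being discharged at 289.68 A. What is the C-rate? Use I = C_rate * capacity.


Convert: capacity = 96560 mAh = 96.56 Ah
C_rate = I / capacity = 289.68 / 96.56 = 3C

3C


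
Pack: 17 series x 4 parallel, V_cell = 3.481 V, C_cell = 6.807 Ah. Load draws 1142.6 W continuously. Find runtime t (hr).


Step 1: E_pack = Ns * V_cell * Np * C_cell = 17 * 3.481 * 4 * 6.807 = 1611.3 Wh
Step 2: t = E_pack / P = 1611.3 / 1142.6 = 1.410 hr

1.410 hr


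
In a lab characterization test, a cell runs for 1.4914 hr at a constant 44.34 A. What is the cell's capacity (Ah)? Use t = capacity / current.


C = I * t = 44.34 * 1.4914 = 66.13 Ah

66.13 Ah


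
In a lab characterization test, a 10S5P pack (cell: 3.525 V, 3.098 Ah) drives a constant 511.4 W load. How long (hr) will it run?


Step 1: E_pack = Ns * V_cell * Np * C_cell = 10 * 3.525 * 5 * 3.098 = 546.02 Wh
Step 2: t = E_pack / P = 546.02 / 511.4 = 1.068 hr

1.068 hr


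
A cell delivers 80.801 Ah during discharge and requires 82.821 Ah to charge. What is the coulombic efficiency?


Coulombic efficiency = 80.801/82.821 * 100% = 97.56%

97.56%


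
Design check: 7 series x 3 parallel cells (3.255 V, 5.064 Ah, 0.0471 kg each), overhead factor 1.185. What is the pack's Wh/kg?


Step 1: V_pack = 7 * 3.255 = 22.785 V
Step 2: C_pack = 3 * 5.064 = 15.192 Ah
Step 3: E_pack = V_pack * C_pack = 22.785 * 15.192 = 346.15 Wh
Step 4: m_pack = 7 * 3 * 0.0471 * 1.185 = 1.1721 kg
Step 5: ED = E_pack / m_pack = 346.15 / 1.1721 = 295.3 Wh/kg

295.3 Wh/kg


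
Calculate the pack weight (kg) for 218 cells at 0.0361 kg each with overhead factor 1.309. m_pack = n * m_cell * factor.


Cell mass sum = 218 * 0.0361 = 7.8698 kg
With overhead 1.309: m_pack = 7.8698 * 1.309 = 10.30 kg

10.30 kg


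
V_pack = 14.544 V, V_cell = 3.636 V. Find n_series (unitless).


Rearranging: n = V_pack / V_cell = 14.544 / 3.636 = 4 cells

4


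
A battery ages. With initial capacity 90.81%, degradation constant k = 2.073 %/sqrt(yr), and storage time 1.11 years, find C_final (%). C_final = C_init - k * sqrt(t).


sqrt(t) = sqrt(1.11) = 1.0536
C_final = 90.81 - 2.073 * 1.0536 = 88.63%

88.63%


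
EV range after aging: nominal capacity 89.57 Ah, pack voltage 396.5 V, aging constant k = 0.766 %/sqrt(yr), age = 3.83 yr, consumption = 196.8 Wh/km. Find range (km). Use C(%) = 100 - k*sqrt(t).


Step 1: capacity retention = 100 - 0.766 * sqrt(3.83) = 100 - 0.766 * 1.957 = 98.501%
Step 2: C_now = 89.57 * 98.501/100 = 88.227 Ah
Step 3: E_pack = V * C_now = 396.5 * 88.227 = 34982 Wh
Step 4: range = E_pack / consumption = 34982 / 196.8 = 177.8 km

177.8 km


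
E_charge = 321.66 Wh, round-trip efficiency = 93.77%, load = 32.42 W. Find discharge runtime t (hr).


Step 1: E_discharge = eta/100 * E_charge = 93.77/100 * 321.66 = 301.62 Wh
Step 2: t = E_discharge / P = 301.62 / 32.42 = 9.304 hr

9.304 hr


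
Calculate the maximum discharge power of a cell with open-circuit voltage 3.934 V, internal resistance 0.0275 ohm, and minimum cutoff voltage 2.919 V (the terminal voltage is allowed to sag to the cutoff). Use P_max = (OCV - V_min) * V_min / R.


P_max = (OCV - V_min) * V_min / R = (3.934 - 2.919) * 2.919 / 0.0275 = 1.015 * 2.919 / 0.0275 = 107.7 W

107.7 W


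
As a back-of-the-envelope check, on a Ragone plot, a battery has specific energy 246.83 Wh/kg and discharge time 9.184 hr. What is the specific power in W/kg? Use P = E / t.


Specific power = 246.83 Wh/kg / 9.184 hr = 26.88 W/kg

26.88 W/kg


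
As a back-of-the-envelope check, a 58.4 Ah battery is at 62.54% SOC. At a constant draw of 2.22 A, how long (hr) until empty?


Step 1: remaining = SOC/100 * C_total = 62.54/100 * 58.4 = 36.523 Ah
Step 2: t = remaining / I = 36.523 / 2.22 = 16.45 hr

16.45 hr


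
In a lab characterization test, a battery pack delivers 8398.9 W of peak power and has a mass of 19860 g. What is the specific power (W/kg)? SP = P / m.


Convert: m = 19860 g = 19.86 kg
Specific power = 8398.9 W / 19.86 kg = 422.9 W/kg

422.9 W/kg


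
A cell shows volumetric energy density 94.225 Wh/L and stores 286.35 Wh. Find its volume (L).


V = E / ED = 286.35 / 94.225 = 3.039 L

3.039 L


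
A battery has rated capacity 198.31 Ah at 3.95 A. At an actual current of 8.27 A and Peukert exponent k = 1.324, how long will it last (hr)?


Step 1: t_rated = C / I_rated = 198.31 / 3.95 = 50.205 hr
Step 2: ratio = 3.95 / 8.27 = 0.47763
Step 3: ratio^k = 0.47763^1.324 = 0.37594
Step 4: t = t_rated * ratio^k = 50.205 * 0.37594 = 18.87 hr

18.87 hr


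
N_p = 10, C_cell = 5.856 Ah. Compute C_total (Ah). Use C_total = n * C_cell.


C_total = 10 * 5.856 = 58.56 Ah

58.56 Ah


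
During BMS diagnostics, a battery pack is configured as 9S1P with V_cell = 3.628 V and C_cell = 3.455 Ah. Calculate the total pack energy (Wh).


E = Ns * Vcell * Np * Ccell = 9 * 3.628 * 1 * 3.455 = 112.8 Wh

112.8 Wh


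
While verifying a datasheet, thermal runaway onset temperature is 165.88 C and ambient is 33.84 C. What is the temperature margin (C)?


Safety margin = 165.88 C - 33.84 C = 132.04 C

132.04 C


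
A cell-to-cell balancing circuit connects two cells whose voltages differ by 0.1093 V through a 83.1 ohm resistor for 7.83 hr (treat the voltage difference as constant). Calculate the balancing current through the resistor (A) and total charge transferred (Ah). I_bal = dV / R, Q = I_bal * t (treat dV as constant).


I_bal = dV / R = 0.1093 / 83.1 = 0.0013153 A
Q = I_bal * t = 0.0013153 * 7.83 = 0.01030 Ah

I=0.0013153 A, Q=0.01030 Ah


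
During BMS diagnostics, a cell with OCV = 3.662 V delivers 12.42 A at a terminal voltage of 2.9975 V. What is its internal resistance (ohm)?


R = (OCV - V) / I = (3.662 - 2.9975) / 12.42 = 0.05350 ohm

0.05350 ohm


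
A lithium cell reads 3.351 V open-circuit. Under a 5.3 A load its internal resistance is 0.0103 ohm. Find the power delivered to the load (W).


Step 1: V_terminal = OCV - I*R = 3.351 - 5.3 * 0.0103 = 3.2964 V
Step 2: P_out = V_terminal * I = 3.2964 * 5.3 = 17.47 W

17.47 W


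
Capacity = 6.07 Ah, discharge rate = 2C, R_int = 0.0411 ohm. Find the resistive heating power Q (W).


Step 1: I = C_rate * capacity = 2 * 6.07 = 12.14 A
Step 2: Q = I^2 * R = 12.14^2 * 0.0411 = 147.38 * 0.0411 = 6.057 W

6.057 W


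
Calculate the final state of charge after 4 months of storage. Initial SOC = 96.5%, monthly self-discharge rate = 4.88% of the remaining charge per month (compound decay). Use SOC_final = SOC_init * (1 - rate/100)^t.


Monthly retention factor = 1 - 4.88/100 = 0.9512
Over 4 months: factor^4 = 0.81863
SOC_final = 96.5 * 0.81863 = 79.00%

79.00%


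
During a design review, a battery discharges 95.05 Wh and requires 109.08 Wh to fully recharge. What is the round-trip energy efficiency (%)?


Round-trip efficiency = 95.05/109.08 * 100% = 87.14%

87.14%


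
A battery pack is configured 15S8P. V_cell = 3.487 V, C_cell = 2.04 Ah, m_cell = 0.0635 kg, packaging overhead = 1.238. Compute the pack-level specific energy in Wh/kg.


Step 1: V_pack = 15 * 3.487 = 52.305 V
Step 2: C_pack = 8 * 2.04 = 16.32 Ah
Step 3: E_pack = V_pack * C_pack = 52.305 * 16.32 = 853.62 Wh
Step 4: m_pack = 15 * 8 * 0.0635 * 1.238 = 9.4336 kg
Step 5: ED = E_pack / m_pack = 853.62 / 9.4336 = 90.49 Wh/kg

90.49 Wh/kg


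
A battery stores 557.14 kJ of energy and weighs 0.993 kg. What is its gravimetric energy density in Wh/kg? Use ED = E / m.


Convert: E = 557.14 kJ = 154.76 Wh
ED = E / m = 154.76 / 0.993 = 155.9 Wh/kg

155.9 Wh/kg


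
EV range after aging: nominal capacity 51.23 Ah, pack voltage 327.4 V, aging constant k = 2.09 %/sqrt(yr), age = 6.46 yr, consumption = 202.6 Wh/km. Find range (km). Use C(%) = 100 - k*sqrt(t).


Step 1: capacity retention = 100 - 2.09 * sqrt(6.46) = 100 - 2.09 * 2.5417 = 94.688%
Step 2: C_now = 51.23 * 94.688/100 = 48.509 Ah
Step 3: E_pack = V * C_now = 327.4 * 48.509 = 15882 Wh
Step 4: range = E_pack / consumption = 15882 / 202.6 = 78.39 km

78.39 km


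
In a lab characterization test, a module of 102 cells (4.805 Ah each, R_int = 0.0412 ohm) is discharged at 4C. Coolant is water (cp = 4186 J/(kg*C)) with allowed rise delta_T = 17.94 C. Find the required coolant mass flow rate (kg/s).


Step 1: I = 4 * 4.805 = 19.22 A
Step 2: Q_cell = I^2 * R = 19.22^2 * 0.0412 = 15.22 W
Step 3: Q_total = 102 * 15.22 = 1552.4 W
Step 4: m_dot = Q_total / (cp * dT) = 1552.4 / (4186 * 17.94) = 0.02067 kg/s

0.02067 kg/s


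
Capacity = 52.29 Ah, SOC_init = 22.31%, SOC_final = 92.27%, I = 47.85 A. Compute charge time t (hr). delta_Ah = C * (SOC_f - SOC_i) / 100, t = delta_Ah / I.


delta_Ah = 52.29 * (92.27 - 22.31) / 100 = 36.582 Ah
t = delta_Ah / I = 36.582 / 47.85 = 0.7645 hr

0.7645 hr


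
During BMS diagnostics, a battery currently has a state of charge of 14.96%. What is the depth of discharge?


DOD = 100 - SOC = 100 - 14.96 = 85.04%

85.04%


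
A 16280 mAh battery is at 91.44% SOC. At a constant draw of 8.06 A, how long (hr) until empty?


Convert: C_total = 16280 mAh = 16.28 Ah
Step 1: remaining = SOC/100 * C_total = 91.44/100 * 16.28 = 14.886 Ah
Step 2: t = remaining / I = 14.886 / 8.06 = 1.847 hr

1.847 hr


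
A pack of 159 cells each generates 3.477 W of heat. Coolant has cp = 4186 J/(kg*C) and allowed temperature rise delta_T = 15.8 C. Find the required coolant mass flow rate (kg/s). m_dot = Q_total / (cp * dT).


Q_total = 159 * 3.477 = 552.84 W
m_dot = Q_total / (cp * dT) = 552.84 / (4186 * 15.8) = 0.008359 kg/s

0.008359 kg/s


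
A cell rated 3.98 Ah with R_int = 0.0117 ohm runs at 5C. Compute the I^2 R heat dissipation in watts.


Step 1: I = C_rate * capacity = 5 * 3.98 = 19.9 A
Step 2: Q = I^2 * R = 19.9^2 * 0.0117 = 396.01 * 0.0117 = 4.633 W

4.633 W


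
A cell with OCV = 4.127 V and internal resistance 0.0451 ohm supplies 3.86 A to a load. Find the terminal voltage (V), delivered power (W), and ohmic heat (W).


Step 1: V_terminal = OCV - I*R = 4.127 - 3.86 * 0.0451 = 3.9529 V
Step 2: P_out = V_terminal * I = 3.9529 * 3.86 = 15.26 W
Step 3: Q = I^2 * R = 3.86^2 * 0.0451 = 0.6720 W

V=3.9529 V, P=15.26 W, Q=0.6720 W


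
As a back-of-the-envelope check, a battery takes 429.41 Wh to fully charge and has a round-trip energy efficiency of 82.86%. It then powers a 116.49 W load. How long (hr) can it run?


Step 1: E_discharge = eta/100 * E_charge = 82.86/100 * 429.41 = 355.81 Wh
Step 2: t = E_discharge / P = 355.81 / 116.49 = 3.054 hr

3.054 hr


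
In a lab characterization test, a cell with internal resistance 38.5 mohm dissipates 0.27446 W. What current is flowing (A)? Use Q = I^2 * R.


Convert: R = 38.5 mohm = 0.0385 ohm
I = sqrt(Q / R) = sqrt(0.27446 / 0.0385) = sqrt(7.1288) = 2.670 A

2.670 A


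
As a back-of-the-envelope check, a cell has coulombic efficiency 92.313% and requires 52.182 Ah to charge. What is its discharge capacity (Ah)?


Q_dis = eta/100 * Q_chg = 92.313/100 * 52.182 = 48.17 Ah

48.17 Ah


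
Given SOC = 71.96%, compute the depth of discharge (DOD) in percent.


Complement of SOC: DOD = 100% - 71.96% = 28.04%

28.04%


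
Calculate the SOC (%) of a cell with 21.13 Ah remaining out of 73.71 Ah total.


SOC = (remaining / total) * 100 = (21.13 / 73.71) * 100 = 28.67%

28.67%


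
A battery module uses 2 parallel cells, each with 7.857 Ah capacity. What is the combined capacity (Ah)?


Parallel capacities add: 2 * 7.857 Ah = 15.714 Ah

15.714 Ah


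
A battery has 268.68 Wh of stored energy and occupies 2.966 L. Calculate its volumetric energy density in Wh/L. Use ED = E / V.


ED = E / V = 268.68 / 2.966 = 90.59 Wh/L

90.59 Wh/L


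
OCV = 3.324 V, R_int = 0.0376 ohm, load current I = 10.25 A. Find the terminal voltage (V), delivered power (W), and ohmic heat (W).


Step 1: V_terminal = OCV - I*R = 3.324 - 10.25 * 0.0376 = 2.9386 V
Step 2: P_out = V_terminal * I = 2.9386 * 10.25 = 30.12 W
Step 3: Q = I^2 * R = 10.25^2 * 0.0376 = 3.950 W

V=2.9386 V, P=30.12 W, Q=3.950 W


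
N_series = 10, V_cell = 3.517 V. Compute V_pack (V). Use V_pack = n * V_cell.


With 10 cells in series at 3.517 V each, V_pack = 35.17 V

35.17 V


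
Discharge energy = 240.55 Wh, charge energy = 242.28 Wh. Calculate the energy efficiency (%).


eta_e = E_dis / E_chg * 100 = 240.55 / 242.28 * 100 = 99.29%

99.29%


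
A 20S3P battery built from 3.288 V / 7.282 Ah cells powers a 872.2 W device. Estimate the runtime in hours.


Step 1: E_pack = Ns * V_cell * Np * C_cell = 20 * 3.288 * 3 * 7.282 = 1436.6 Wh
Step 2: t = E_pack / P = 1436.6 / 872.2 = 1.647 hr

1.647 hr


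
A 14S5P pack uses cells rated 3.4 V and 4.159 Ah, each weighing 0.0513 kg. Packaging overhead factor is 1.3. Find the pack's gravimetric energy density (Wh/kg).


Step 1: V_pack = 14 * 3.4 = 47.6 V
Step 2: C_pack = 5 * 4.159 = 20.795 Ah
Step 3: E_pack = V_pack * C_pack = 47.6 * 20.795 = 989.84 Wh
Step 4: m_pack = 14 * 5 * 0.0513 * 1.3 = 4.6683 kg
Step 5: ED = E_pack / m_pack = 989.84 / 4.6683 = 212.0 Wh/kg

212.0 Wh/kg


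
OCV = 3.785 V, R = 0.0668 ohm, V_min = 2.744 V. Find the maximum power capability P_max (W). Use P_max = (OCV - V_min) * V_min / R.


P_max = (OCV - V_min) * V_min / R = (3.785 - 2.744) * 2.744 / 0.0668 = 1.041 * 2.744 / 0.0668 = 42.76 W

42.76 W


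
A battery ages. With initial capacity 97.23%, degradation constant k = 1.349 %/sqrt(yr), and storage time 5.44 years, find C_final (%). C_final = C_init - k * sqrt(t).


Step 1: sqrt(5.44 yr) = 2.3324
Step 2: drop = 1.349 * 2.3324 = 3.1464
Step 3: C_final = 97.23 - 3.1464 = 94.08%

94.08%


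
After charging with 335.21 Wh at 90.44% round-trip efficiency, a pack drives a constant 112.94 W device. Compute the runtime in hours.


Step 1: E_discharge = eta/100 * E_charge = 90.44/100 * 335.21 = 303.16 Wh
Step 2: t = E_discharge / P = 303.16 / 112.94 = 2.684 hr

2.684 hr


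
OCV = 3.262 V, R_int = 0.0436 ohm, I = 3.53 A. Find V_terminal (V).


IR drop = 3.53 * 0.0436 = 0.15391 V
V = 3.262 - 0.15391 = 3.108 V

3.108 V


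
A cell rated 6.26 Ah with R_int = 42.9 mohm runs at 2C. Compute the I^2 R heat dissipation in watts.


Convert: R = 42.9 mohm = 0.0429 ohm
Step 1: I = C_rate * capacity = 2 * 6.26 = 12.52 A
Step 2: Q = I^2 * R = 12.52^2 * 0.0429 = 156.75 * 0.0429 = 6.725 W

6.725 W


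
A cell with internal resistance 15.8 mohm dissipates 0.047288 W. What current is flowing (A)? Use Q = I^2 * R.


Convert: R = 15.8 mohm = 0.0158 ohm
I = sqrt(Q / R) = sqrt(0.047288 / 0.0158) = sqrt(2.9929) = 1.730 A

1.730 A


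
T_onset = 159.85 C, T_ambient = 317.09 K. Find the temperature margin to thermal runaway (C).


Convert: T_ambient = 317.09 K = 43.94 C
margin = 159.85 - 43.94 = 115.91 C

115.91 C


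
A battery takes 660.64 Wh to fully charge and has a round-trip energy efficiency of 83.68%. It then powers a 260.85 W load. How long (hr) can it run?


Step 1: E_discharge = eta/100 * E_charge = 83.68/100 * 660.64 = 552.82 Wh
Step 2: t = E_discharge / P = 552.82 / 260.85 = 2.119 hr

2.119 hr


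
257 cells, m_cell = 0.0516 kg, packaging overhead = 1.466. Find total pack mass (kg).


Cell mass sum = 257 * 0.0516 = 13.261 kg
With overhead 1.466: m_pack = 13.261 * 1.466 = 19.44 kg

19.44 kg


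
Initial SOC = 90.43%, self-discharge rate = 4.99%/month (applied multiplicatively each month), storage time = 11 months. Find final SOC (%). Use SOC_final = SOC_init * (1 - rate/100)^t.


Monthly retention factor = 1 - 4.99/100 = 0.9501
Over 11 months: factor^11 = 0.56946
SOC_final = 90.43 * 0.56946 = 51.50%

51.50%


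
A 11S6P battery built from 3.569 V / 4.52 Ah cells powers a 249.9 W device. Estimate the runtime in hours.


Step 1: E_pack = Ns * V_cell * Np * C_cell = 11 * 3.569 * 6 * 4.52 = 1064.7 Wh
Step 2: t = E_pack / P = 1064.7 / 249.9 = 4.261 hr

4.261 hr


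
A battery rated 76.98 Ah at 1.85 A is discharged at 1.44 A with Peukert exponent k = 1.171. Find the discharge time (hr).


t_rated = C / I_rated = 76.98 / 1.85 = 41.611 hr
(I_rated/I)^k = (1.2847)^1.171 = 1.3409
t = t_rated * (I_rated/I)^k = 41.611 * 1.3409 = 55.80 hr

55.80 hr


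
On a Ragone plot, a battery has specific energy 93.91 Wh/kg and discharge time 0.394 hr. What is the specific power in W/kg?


Specific power = 93.91 Wh/kg / 0.394 hr = 238.4 W/kg

238.4 W/kg


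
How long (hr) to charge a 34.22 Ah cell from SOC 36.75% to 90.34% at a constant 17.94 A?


delta_Ah = 34.22 * (90.34 - 36.75) / 100 = 18.338 Ah
t = delta_Ah / I = 18.338 / 17.94 = 1.022 hr

1.022 hr


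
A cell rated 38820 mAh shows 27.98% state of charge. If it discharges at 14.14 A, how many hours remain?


Convert: C_total = 38820 mAh = 38.82 Ah
Step 1: remaining = SOC/100 * C_total = 27.98/100 * 38.82 = 10.862 Ah
Step 2: t = remaining / I = 10.862 / 14.14 = 0.7682 hr

0.7682 hr


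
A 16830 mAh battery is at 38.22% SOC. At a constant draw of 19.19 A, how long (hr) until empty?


Convert: C_total = 16830 mAh = 16.83 Ah
Step 1: remaining = SOC/100 * C_total = 38.22/100 * 16.83 = 6.4324 Ah
Step 2: t = remaining / I = 6.4324 / 19.19 = 0.3352 hr

0.3352 hr


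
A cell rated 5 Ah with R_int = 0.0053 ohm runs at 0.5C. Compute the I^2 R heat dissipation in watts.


Step 1: I = C_rate * capacity = 0.5 * 5 = 2.5 A
Step 2: Q = I^2 * R = 2.5^2 * 0.0053 = 6.25 * 0.0053 = 0.03313 W

0.03313 W


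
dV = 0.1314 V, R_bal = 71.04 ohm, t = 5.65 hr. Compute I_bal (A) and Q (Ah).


I_bal = dV / R = 0.1314 / 71.04 = 0.0018497 A
Q = I_bal * t = 0.0018497 * 5.65 = 0.01045 Ah

I=0.0018497 A, Q=0.01045 Ah


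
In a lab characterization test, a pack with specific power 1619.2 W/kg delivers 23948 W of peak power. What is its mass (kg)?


m = P / SP = 23948 / 1619.2 = 14.79 kg

14.79 kg


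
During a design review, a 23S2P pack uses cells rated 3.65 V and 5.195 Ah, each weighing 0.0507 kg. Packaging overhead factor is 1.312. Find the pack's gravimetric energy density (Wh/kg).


Step 1: V_pack = 23 * 3.65 = 83.95 V
Step 2: C_pack = 2 * 5.195 = 10.39 Ah
Step 3: E_pack = V_pack * C_pack = 83.95 * 10.39 = 872.24 Wh
Step 4: m_pack = 23 * 2 * 0.0507 * 1.312 = 3.0598 kg
Step 5: ED = E_pack / m_pack = 872.24 / 3.0598 = 285.1 Wh/kg

285.1 Wh/kg


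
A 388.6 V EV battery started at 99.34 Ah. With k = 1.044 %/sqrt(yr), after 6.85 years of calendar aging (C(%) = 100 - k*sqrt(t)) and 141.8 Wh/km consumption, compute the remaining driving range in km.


Step 1: capacity retention = 100 - 1.044 * sqrt(6.85) = 100 - 1.044 * 2.6173 = 97.268%
Step 2: C_now = 99.34 * 97.268/100 = 96.626 Ah
Step 3: E_pack = V * C_now = 388.6 * 96.626 = 37549 Wh
Step 4: range = E_pack / consumption = 37549 / 141.8 = 264.8 km

264.8 km


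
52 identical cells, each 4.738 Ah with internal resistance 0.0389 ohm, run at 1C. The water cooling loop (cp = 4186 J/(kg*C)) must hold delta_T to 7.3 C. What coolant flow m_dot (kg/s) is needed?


Step 1: I = 1 * 4.738 = 4.738 A
Step 2: Q_cell = I^2 * R = 4.738^2 * 0.0389 = 0.87325 W
Step 3: Q_total = 52 * 0.87325 = 45.409 W
Step 4: m_dot = Q_total / (cp * dT) = 45.409 / (4186 * 7.3) = 0.001486 kg/s

0.001486 kg/s


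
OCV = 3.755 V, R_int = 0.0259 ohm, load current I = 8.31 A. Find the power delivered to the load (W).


Step 1: V_terminal = OCV - I*R = 3.755 - 8.31 * 0.0259 = 3.5398 V
Step 2: P_out = V_terminal * I = 3.5398 * 8.31 = 29.42 W

29.42 W


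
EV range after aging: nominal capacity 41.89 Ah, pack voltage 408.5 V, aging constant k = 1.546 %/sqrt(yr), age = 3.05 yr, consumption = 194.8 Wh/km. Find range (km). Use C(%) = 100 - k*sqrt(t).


Step 1: capacity retention = 100 - 1.546 * sqrt(3.05) = 100 - 1.546 * 1.7464 = 97.3%
Step 2: C_now = 41.89 * 97.3/100 = 40.759 Ah
Step 3: E_pack = V * C_now = 408.5 * 40.759 = 16650 Wh
Step 4: range = E_pack / consumption = 16650 / 194.8 = 85.47 km

85.47 km


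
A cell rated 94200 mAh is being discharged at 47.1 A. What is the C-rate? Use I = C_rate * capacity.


Convert: capacity = 94200 mAh = 94.2 Ah
Rearranging: C_rate = 47.1 / 94.2 = 0.5C

0.5C


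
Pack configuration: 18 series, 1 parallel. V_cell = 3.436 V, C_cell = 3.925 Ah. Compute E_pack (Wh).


E = Ns * Vcell * Np * Ccell = 18 * 3.436 * 1 * 3.925 = 242.8 Wh

242.8 Wh


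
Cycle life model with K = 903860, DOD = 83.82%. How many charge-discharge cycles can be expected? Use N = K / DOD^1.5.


Step 1: DOD^1.5 = 83.82^1.5 = 767.4
Step 2: N = 903860 / 767.4 = 1178 cycles

1178 cycles


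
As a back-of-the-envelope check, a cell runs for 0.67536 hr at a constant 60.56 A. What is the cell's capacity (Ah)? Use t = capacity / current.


C = I * t = 60.56 * 0.67536 = 40.90 Ah

40.90 Ah


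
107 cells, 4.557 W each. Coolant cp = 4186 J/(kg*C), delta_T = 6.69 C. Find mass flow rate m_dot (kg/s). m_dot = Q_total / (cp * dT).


Step 1: Total heat Q = 107 * 4.557 W = 487.6 W
Step 2: denom = cp * dT = 4186 * 6.69 = 28004
Step 3: m_dot = 487.6 / 28004 = 0.01741 kg/s

0.01741 kg/s


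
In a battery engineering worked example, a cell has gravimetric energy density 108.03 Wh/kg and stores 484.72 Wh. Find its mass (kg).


m = E / ED = 484.72 / 108.03 = 4.487 kg

4.487 kg


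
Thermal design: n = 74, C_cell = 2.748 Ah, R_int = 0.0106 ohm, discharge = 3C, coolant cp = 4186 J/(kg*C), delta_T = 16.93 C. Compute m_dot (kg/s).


Step 1: I = 3 * 2.748 = 8.244 A
Step 2: Q_cell = I^2 * R = 8.244^2 * 0.0106 = 0.72041 W
Step 3: Q_total = 74 * 0.72041 = 53.31 W
Step 4: m_dot = Q_total / (cp * dT) = 53.31 / (4186 * 16.93) = 7.522e-04 kg/s

7.522e-04 kg/s


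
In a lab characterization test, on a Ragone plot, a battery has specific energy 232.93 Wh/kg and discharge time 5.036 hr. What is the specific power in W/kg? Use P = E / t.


P_specific = E / t = 232.93 / 5.036 = 46.25 W/kg

46.25 W/kg


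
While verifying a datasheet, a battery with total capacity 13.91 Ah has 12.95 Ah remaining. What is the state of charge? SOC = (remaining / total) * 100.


SOC = (remaining / total) * 100 = (12.95 / 13.91) * 100 = 93.10%

93.10%


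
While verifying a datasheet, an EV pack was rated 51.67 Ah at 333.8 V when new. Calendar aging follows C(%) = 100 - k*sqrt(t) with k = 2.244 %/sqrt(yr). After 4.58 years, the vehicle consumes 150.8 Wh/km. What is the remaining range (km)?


Step 1: capacity retention = 100 - 2.244 * sqrt(4.58) = 100 - 2.244 * 2.1401 = 95.198%
Step 2: C_now = 51.67 * 95.198/100 = 49.189 Ah
Step 3: E_pack = V * C_now = 333.8 * 49.189 = 16419 Wh
Step 4: range = E_pack / consumption = 16419 / 150.8 = 108.9 km

108.9 km


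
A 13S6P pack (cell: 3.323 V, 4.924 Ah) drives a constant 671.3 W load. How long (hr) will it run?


Step 1: E_pack = Ns * V_cell * Np * C_cell = 13 * 3.323 * 6 * 4.924 = 1276.3 Wh
Step 2: t = E_pack / P = 1276.3 / 671.3 = 1.901 hr

1.901 hr


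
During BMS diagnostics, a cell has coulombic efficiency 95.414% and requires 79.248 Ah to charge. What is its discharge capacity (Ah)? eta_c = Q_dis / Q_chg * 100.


Q_dis = eta/100 * Q_chg = 95.414/100 * 79.248 = 75.61 Ah

75.61 Ah


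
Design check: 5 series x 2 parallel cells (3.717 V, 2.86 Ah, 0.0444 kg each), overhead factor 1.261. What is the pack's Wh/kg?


Step 1: V_pack = 5 * 3.717 = 18.585 V
Step 2: C_pack = 2 * 2.86 = 5.72 Ah
Step 3: E_pack = V_pack * C_pack = 18.585 * 5.72 = 106.31 Wh
Step 4: m_pack = 5 * 2 * 0.0444 * 1.261 = 0.55988 kg
Step 5: ED = E_pack / m_pack = 106.31 / 0.55988 = 189.9 Wh/kg

189.9 Wh/kg


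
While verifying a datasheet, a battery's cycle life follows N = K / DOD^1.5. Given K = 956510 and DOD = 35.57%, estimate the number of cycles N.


DOD^1.5 = 212.14
N = K / DOD^1.5 = 956510 / 212.14 = 4509

4509 cycles


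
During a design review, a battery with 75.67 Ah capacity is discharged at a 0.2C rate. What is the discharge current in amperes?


At 0.2C: I = 0.2 * 75.67 Ah = 15.134 A

15.134 A


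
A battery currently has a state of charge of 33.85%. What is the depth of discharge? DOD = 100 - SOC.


Complement of SOC: DOD = 100% - 33.85% = 66.15%

66.15%


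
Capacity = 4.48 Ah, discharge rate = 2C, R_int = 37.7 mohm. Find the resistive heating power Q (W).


Convert: R = 37.7 mohm = 0.0377 ohm
Step 1: I = C_rate * capacity = 2 * 4.48 = 8.96 A
Step 2: Q = I^2 * R = 8.96^2 * 0.0377 = 80.282 * 0.0377 = 3.027 W

3.027 W


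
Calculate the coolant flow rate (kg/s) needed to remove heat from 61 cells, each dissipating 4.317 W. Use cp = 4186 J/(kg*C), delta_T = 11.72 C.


Q_total = 61 * 4.317 = 263.34 W
m_dot = Q_total / (cp * dT) = 263.34 / (4186 * 11.72) = 0.005368 kg/s

0.005368 kg/s


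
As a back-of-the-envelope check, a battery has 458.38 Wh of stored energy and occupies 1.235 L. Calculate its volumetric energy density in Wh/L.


Volumetric ED = 458.38 Wh / 1.235 L = 371.2 Wh/L

371.2 Wh/L


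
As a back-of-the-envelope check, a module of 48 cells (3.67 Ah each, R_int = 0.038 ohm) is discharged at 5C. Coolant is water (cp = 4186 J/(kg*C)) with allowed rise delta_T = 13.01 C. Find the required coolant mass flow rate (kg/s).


Step 1: I = 5 * 3.67 = 18.35 A
Step 2: Q_cell = I^2 * R = 18.35^2 * 0.038 = 12.795 W
Step 3: Q_total = 48 * 12.795 = 614.16 W
Step 4: m_dot = Q_total / (cp * dT) = 614.16 / (4186 * 13.01) = 0.01128 kg/s

0.01128 kg/s


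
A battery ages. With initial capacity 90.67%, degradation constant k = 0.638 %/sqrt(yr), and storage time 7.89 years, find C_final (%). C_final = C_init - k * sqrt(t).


sqrt(t) = sqrt(7.89) = 2.8089
C_final = 90.67 - 0.638 * 2.8089 = 88.88%

88.88%


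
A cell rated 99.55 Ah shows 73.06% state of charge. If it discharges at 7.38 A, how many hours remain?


Step 1: remaining = SOC/100 * C_total = 73.06/100 * 99.55 = 72.731 Ah
Step 2: t = remaining / I = 72.731 / 7.38 = 9.855 hr

9.855 hr


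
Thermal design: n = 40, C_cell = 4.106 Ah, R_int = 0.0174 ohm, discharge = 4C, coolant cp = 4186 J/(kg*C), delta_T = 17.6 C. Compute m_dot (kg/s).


Step 1: I = 4 * 4.106 = 16.424 A
Step 2: Q_cell = I^2 * R = 16.424^2 * 0.0174 = 4.6936 W
Step 3: Q_total = 40 * 4.6936 = 187.74 W
Step 4: m_dot = Q_total / (cp * dT) = 187.74 / (4186 * 17.6) = 0.002548 kg/s

0.002548 kg/s


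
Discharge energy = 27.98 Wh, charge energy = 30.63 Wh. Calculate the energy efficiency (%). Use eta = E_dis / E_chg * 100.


eta_e = E_dis / E_chg * 100 = 27.98 / 30.63 * 100 = 91.35%

91.35%


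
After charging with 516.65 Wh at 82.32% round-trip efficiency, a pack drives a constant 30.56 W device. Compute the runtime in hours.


Step 1: E_discharge = eta/100 * E_charge = 82.32/100 * 516.65 = 425.31 Wh
Step 2: t = E_discharge / P = 425.31 / 30.56 = 13.92 hr

13.92 hr


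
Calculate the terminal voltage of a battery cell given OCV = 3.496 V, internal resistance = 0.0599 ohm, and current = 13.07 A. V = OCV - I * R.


V = OCV - I*R = 3.496 - 13.07 * 0.0599 = 2.713 V

2.713 V


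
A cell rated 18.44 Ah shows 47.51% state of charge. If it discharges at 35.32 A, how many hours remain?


Step 1: remaining = SOC/100 * C_total = 47.51/100 * 18.44 = 8.7608 Ah
Step 2: t = remaining / I = 8.7608 / 35.32 = 0.2480 hr

0.2480 hr


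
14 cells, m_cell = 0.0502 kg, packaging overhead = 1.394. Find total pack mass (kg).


Cell mass sum = 14 * 0.0502 = 0.7028 kg
With overhead 1.394: m_pack = 0.7028 * 1.394 = 0.9797 kg

0.9797 kg


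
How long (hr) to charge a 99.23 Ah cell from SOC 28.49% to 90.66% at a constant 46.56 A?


delta_Ah = 99.23 * (90.66 - 28.49) / 100 = 61.691 Ah
t = delta_Ah / I = 61.691 / 46.56 = 1.325 hr

1.325 hr


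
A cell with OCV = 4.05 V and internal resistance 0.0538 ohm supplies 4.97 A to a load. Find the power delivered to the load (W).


Step 1: V_terminal = OCV - I*R = 4.05 - 4.97 * 0.0538 = 3.7826 V
Step 2: P_out = V_terminal * I = 3.7826 * 4.97 = 18.80 W

18.80 W


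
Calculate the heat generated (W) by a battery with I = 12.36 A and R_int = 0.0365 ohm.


I^2 = 152.77
Q = 152.77 * 0.0365 = 5.576 W

5.576 W


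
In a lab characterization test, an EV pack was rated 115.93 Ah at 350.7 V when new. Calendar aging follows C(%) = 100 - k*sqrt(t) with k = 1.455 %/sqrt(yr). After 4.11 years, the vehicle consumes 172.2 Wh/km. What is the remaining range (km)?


Step 1: capacity retention = 100 - 1.455 * sqrt(4.11) = 100 - 1.455 * 2.0273 = 97.05%
Step 2: C_now = 115.93 * 97.05/100 = 112.51 Ah
Step 3: E_pack = V * C_now = 350.7 * 112.51 = 39457 Wh
Step 4: range = E_pack / consumption = 39457 / 172.2 = 229.1 km

229.1 km


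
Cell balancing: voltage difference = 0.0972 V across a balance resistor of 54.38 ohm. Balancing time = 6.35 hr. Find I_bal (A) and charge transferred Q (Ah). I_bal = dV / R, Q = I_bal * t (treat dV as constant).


First, Ohm's law: I_bal = 0.0972 V / 54.38 ohm = 0.0017874 A
Then Q = I * t = 0.0017874 A * 6.35 hr = 0.01135 Ah

I=0.0017874 A, Q=0.01135 Ah


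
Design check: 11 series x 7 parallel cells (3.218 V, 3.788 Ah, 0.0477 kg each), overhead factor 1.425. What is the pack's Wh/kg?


Step 1: V_pack = 11 * 3.218 = 35.398 V
Step 2: C_pack = 7 * 3.788 = 26.516 Ah
Step 3: E_pack = V_pack * C_pack = 35.398 * 26.516 = 938.61 Wh
Step 4: m_pack = 11 * 7 * 0.0477 * 1.425 = 5.2339 kg
Step 5: ED = E_pack / m_pack = 938.61 / 5.2339 = 179.3 Wh/kg

179.3 Wh/kg


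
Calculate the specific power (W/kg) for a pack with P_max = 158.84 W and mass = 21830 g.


Convert: m = 21830 g = 21.83 kg
SP = P / m = 158.84 / 21.83 = 7.276 W/kg

7.276 W/kg


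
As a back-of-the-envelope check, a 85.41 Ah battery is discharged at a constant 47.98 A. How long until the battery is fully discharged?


Runtime = 85.41 Ah / 47.98 A = 1.780 hr

1.780 hr


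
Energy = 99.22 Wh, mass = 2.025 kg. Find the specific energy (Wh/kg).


Specific energy = 99.22 Wh / 2.025 kg = 49.00 Wh/kg

49.00 Wh/kg


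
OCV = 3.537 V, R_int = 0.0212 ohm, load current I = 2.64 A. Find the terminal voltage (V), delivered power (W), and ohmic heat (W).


Step 1: V_terminal = OCV - I*R = 3.537 - 2.64 * 0.0212 = 3.481 V
Step 2: P_out = V_terminal * I = 3.481 * 2.64 = 9.190 W
Step 3: Q = I^2 * R = 2.64^2 * 0.0212 = 0.1478 W

V=3.481 V, P=9.190 W, Q=0.1478 W


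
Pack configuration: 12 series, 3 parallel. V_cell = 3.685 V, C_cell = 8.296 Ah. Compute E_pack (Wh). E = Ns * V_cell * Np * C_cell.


E = Ns * Vcell * Np * Ccell = 12 * 3.685 * 3 * 8.296 = 1101 Wh

1101 Wh


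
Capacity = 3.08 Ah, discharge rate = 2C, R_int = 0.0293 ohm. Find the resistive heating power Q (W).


Step 1: I = C_rate * capacity = 2 * 3.08 = 6.16 A
Step 2: Q = I^2 * R = 6.16^2 * 0.0293 = 37.946 * 0.0293 = 1.112 W

1.112 W


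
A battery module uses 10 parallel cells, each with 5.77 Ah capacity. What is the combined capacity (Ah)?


Parallel capacities add: 10 * 5.77 Ah = 57.7 Ah

57.7 Ah


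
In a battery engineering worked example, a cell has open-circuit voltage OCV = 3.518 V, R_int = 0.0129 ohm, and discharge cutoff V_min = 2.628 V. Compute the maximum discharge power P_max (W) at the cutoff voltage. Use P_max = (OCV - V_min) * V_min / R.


dV = OCV - V_min = 0.89 V (so I_max = dV / R)
P_max = dV * V_min / R = 0.89 * 2.628 / 0.0129 = 181.3 W

181.3 W


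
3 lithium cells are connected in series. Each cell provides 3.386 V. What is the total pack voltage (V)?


V_pack = n * V_cell = 3 * 3.386 = 10.158 V

10.158 V


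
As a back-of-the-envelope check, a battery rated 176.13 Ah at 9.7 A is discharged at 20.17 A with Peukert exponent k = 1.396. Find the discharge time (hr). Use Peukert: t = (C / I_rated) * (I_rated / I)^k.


t_rated = C / I_rated = 176.13 / 9.7 = 18.158 hr
(I_rated/I)^k = (0.48091)^1.396 = 0.35988
t = t_rated * (I_rated/I)^k = 18.158 * 0.35988 = 6.535 hr

6.535 hr


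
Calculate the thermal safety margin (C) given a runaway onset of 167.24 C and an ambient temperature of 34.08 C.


Safety margin = 167.24 C - 34.08 C = 133.16 C

133.16 C


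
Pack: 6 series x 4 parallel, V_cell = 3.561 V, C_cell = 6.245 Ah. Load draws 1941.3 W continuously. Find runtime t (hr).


Step 1: E_pack = Ns * V_cell * Np * C_cell = 6 * 3.561 * 4 * 6.245 = 533.72 Wh
Step 2: t = E_pack / P = 533.72 / 1941.3 = 0.2749 hr

0.2749 hr


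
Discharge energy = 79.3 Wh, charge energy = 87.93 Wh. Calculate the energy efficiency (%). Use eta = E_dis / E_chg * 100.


eta_e = E_dis / E_chg * 100 = 79.3 / 87.93 * 100 = 90.19%

90.19%
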